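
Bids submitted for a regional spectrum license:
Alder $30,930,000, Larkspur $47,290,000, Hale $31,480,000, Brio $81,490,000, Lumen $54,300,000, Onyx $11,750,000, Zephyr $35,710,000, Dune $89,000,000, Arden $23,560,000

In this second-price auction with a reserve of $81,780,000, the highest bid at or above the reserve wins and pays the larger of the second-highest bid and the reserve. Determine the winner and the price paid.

Bids ranked: 89,000,000 (Dune) > 81,490,000 (Brio) > 54,300,000 (Lumen) > 47,290,000 (Larkspur) > 35,710,000 (Zephyr) > 31,480,000 (Hale) > …
Highest eligible bid: Dune at $89,000,000.
max(second-highest $81,490,000, reserve $81,780,000) = $81,780,000.

Dune pays $81,780,000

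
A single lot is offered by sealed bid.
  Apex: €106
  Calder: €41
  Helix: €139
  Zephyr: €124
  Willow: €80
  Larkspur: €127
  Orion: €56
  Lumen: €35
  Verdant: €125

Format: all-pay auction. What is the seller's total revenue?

Bids in order: 139 (Helix) > 127 (Larkspur) > 125 (Verdant) > 124 (Zephyr) > 106 (Apex) > 80 (Willow) > …
Every bidder forfeits their bid regardless of winning.
Revenue = 106 + 41 + 139 + 124 + 80 + 127 + 56 + 35 + 125 = €833.

Total revenue: €833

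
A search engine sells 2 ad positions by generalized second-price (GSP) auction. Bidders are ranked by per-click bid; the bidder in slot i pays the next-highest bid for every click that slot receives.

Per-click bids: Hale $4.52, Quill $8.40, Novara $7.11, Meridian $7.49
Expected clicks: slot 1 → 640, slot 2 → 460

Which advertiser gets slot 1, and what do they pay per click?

Per-click bids in order: $8.40 (Quill) > $7.49 (Meridian) > $7.11 (Novara) > …
Slot 1 goes to the first-ranked bidder, Quill, who pays the next bid down: $7.49/click.

Quill; $7.49 per click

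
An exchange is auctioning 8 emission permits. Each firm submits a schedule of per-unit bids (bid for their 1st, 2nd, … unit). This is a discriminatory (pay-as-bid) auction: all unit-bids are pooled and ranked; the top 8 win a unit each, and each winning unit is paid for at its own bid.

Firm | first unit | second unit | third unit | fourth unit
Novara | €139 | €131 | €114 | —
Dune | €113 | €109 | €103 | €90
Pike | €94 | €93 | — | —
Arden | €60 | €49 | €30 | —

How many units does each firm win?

All unit-bids, highest first — top 8: 139 (Novara-1), 131 (Novara-2), 114 (Novara-3), 113 (Dune-1), 109 (Dune-2), 103 (Dune-3), 94 (Pike-1), 93 (Pike-2)
Next rejected bid: €90 (not a price — pay-as-bid).
Allocation: Dune 3, Novara 3, Pike 2.

Dune 3, Novara 3, Pike 2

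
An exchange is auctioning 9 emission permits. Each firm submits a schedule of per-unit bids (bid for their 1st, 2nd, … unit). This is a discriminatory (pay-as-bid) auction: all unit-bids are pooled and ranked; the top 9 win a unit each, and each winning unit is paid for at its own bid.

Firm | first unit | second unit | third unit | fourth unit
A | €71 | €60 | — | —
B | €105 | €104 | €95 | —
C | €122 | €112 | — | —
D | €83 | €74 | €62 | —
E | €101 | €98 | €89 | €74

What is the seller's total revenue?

Total revenue: €909

All unit-bids, highest first — top 9: 122 (C-1), 112 (C-2), 105 (B-1), 104 (B-2), 101 (E-1), 98 (E-2), 95 (B-3), 89 (E-3), 83 (D-1)
Next rejected bid: €74 (not a price — pay-as-bid).
Each winning unit pays its own bid.
Revenue = 122 + 112 + 105 + 104 + 101 + 98 + 95 + 89 + 83 = €909.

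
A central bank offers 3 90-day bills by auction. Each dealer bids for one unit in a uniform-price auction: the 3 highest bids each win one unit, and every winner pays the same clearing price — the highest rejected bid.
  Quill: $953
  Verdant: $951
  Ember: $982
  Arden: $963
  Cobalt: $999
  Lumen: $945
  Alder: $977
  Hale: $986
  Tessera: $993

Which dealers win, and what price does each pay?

Ordering the bids: 999 (Cobalt), 993 (Tessera), 986 (Hale), 982 (Ember), 977 (Alder), …
The 3 highest are Cobalt, Tessera, Hale.
First losing bid is Ember's $982, which sets the uniform price.

Cobalt, Tessera, Hale; each pays $982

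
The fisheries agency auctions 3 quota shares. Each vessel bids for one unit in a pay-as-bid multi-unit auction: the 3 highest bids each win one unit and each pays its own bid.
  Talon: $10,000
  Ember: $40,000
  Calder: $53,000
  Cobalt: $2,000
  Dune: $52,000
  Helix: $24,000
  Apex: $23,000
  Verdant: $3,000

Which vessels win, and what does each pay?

Calder $53,000, Dune $52,000, Ember $40,000

Bids ranked high→low: 53,000 (Calder), 52,000 (Dune), 40,000 (Ember), 24,000 (Helix), 23,000 (Apex), …
Winners (3 units): Calder, Dune, Ember.
Each winner pays its own bid: Calder $53,000, Dune $52,000, Ember $40,000.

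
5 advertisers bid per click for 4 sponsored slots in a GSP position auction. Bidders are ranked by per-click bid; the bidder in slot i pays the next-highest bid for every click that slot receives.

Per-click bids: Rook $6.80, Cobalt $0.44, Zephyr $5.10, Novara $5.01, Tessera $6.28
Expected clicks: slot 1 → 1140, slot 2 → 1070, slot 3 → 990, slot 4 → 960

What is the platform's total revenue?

Total revenue: $17998.50

Per-click bids in order: $6.80 (Rook) > $6.28 (Tessera) > $5.10 (Zephyr) > $5.01 (Novara) > $0.44 (Cobalt)
Slot 1: Rook pays $6.28 × 1140 = $7159.20
Slot 2: Tessera pays $5.10 × 1070 = $5457.00
Slot 3: Zephyr pays $5.01 × 990 = $4959.90
Slot 4: Novara pays $0.44 × 960 = $422.40
Total = $17998.50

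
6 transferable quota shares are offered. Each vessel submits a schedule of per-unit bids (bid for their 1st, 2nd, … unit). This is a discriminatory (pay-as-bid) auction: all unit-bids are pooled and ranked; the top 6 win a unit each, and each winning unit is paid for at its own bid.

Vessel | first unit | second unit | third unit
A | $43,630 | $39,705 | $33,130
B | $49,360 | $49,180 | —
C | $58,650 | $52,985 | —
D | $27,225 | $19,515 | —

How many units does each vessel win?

A 2, B 2, C 2

Merging the schedules and taking the best 6: 58,650 (C-1), 52,985 (C-2), 49,360 (B-1), 49,180 (B-2), 43,630 (A-1), 39,705 (A-2)
Next rejected bid: $33,130 (not a price — pay-as-bid).
Allocation: A 2, B 2, C 2.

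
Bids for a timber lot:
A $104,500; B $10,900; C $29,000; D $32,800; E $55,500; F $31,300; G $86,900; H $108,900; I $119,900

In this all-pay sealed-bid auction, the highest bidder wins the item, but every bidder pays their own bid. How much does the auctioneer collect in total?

Total revenue: $579,700

Bids in order: 119,900 (I) > 108,900 (H) > 104,500 (A) > 86,900 (G) > 55,500 (E) > 32,800 (D) > …
I wins with the top bid; all bids are sunk regardless.
Every bidder forfeits their bid regardless of winning.
Revenue = 104,500 + 10,900 + 29,000 + 32,800 + 55,500 + 31,300 + 86,900 + 108,900 + 119,900 = $579,700.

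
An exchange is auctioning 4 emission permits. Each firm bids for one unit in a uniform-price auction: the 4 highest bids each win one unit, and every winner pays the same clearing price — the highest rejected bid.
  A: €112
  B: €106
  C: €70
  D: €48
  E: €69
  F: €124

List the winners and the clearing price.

F, A, B, C; each pays €69

Ordering the bids: 124 (F), 112 (A), 106 (B), 70 (C), 69 (E), 48 (D)
Top 4: F, A, B, C.
Clearing price = highest rejected bid = €69.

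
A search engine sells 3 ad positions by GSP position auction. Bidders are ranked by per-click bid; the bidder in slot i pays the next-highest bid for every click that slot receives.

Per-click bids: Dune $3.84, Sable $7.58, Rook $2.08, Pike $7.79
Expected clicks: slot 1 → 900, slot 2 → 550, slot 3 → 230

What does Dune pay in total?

Dune pays $478.40

Ranked by bid: $7.79 (Pike) > $7.58 (Sable) > $3.84 (Dune) > $2.08 (Rook)
Dune holds slot 3 → pays next bid $2.08 × 230 clicks = $478.40.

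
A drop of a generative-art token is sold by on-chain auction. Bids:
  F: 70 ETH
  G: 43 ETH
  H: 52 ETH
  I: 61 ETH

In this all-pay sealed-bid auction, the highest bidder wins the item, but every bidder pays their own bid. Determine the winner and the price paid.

Rule: the highest bidder wins the item, but every bidder pays their own bid.
Bids ranked: 70 (F) > 61 (I) > 52 (H) > 43 (G)
F wins with the top bid; all bids are sunk regardless.

F pays 70 ETH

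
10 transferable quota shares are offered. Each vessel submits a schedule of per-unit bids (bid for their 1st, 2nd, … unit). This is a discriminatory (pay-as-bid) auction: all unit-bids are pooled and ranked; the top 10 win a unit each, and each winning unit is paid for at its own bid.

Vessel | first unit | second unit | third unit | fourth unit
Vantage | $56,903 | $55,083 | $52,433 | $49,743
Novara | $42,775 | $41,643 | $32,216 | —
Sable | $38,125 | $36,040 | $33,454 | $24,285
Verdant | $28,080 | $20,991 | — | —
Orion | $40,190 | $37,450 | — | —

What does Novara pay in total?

Novara pays $84,418

Merging the schedules and taking the best 10: 56,903 (Vantage-1), 55,083 (Vantage-2), 52,433 (Vantage-3), 49,743 (Vantage-4), 42,775 (Novara-1), 41,643 (Novara-2), 40,190 (Orion-1), 38,125 (Sable-1), 37,450 (Orion-2), 36,040 (Sable-2)
Next rejected bid: $33,454 (not a price — pay-as-bid).
Novara's winning unit-bids: 42,775 + 41,643 = $84,418.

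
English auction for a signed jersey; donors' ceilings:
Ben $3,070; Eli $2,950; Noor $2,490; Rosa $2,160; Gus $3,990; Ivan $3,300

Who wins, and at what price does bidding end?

Gus wins at $3,300

Limits in order: 3,990 (Gus) > 3,300 (Ivan) > 3,070 (Ben) > 2,950 (Eli) > 2,490 (Noor) > 2,160 (Rosa)
Bidding ends when Ivan exits at $3,300; Gus takes it.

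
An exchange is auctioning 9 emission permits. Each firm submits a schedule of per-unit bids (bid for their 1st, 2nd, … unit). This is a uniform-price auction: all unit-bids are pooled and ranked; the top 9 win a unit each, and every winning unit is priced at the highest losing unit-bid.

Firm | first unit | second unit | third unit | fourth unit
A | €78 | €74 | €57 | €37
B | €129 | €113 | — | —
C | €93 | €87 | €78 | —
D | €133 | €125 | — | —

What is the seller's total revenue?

Merging the schedules and taking the best 9: 133 (D-1), 129 (B-1), 125 (D-2), 113 (B-2), 93 (C-1), 87 (C-2), 78 (A-1), 78 (C-3), 74 (A-2)
The (k+1)-th unit-bid is €57.
Allocation: A 2, B 2, C 3, D 2. Every unit priced at €57.
Revenue = 9 × 57 = €513.

Total revenue: €513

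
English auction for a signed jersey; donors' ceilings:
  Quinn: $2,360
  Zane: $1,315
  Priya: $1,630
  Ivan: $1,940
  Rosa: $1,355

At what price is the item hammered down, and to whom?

Limits ranked: 2,360 (Quinn) > 1,940 (Ivan) > 1,630 (Priya) > 1,355 (Rosa) > 1,315 (Zane)
Once the price passes $1,940, only Quinn is left; the hammer falls at Ivan's limit of $1,940.

Quinn wins at $1,940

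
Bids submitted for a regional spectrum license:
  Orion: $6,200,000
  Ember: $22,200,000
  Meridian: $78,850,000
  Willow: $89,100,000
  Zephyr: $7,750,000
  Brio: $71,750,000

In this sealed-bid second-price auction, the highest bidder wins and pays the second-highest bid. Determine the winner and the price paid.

Bids ranked: 89,100,000 (Willow) > 78,850,000 (Meridian) > 71,750,000 (Brio) > 22,200,000 (Ember) > 7,750,000 (Zephyr) > 6,200,000 (Orion)
Willow is highest; pays the second-highest bid, $78,850,000.

Willow pays $78,850,000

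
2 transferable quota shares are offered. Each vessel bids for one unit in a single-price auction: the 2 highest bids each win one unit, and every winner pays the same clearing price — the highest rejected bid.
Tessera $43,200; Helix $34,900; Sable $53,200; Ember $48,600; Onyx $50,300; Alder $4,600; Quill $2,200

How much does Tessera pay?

Ordering the bids: 53,200 (Sable), 50,300 (Onyx), 48,600 (Ember), 43,200 (Tessera), …
The 2 highest are Sable, Onyx.
Highest unsuccessful bid: $48,600 → clearing price.
Tessera does not win → pays $0.

Tessera pays $0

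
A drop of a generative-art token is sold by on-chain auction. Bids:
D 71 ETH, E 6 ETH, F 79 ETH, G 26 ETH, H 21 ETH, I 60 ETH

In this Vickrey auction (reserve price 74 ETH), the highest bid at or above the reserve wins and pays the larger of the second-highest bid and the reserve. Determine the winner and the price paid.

F pays 74 ETH

Sorting bids: 79 (F) > 71 (D) > 60 (I) > 26 (G) > 21 (H) > 6 (E)
F has the top bid at or above the reserve (79 ETH).
max(second-highest 71 ETH, reserve 74 ETH) = 74 ETH.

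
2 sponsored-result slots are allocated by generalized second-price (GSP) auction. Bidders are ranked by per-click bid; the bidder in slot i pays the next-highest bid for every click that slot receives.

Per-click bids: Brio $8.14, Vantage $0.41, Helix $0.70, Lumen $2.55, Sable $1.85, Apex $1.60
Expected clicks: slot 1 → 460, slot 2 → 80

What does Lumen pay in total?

Ranked by bid: $8.14 (Brio) > $2.55 (Lumen) > $1.85 (Sable) > …
Lumen holds slot 2 → pays next bid $1.85 × 80 clicks = $148.00.

Lumen pays $148.00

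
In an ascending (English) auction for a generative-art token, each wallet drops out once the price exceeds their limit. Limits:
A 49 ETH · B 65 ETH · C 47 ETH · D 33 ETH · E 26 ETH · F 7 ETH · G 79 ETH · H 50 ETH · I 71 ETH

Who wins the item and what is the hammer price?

Sorting limits: 79 (G) > 71 (I) > 65 (B) > 50 (H) > 49 (A) > 47 (C) > …
Bidding ends when I exits at 71 ETH; G takes it.

G wins at 71 ETH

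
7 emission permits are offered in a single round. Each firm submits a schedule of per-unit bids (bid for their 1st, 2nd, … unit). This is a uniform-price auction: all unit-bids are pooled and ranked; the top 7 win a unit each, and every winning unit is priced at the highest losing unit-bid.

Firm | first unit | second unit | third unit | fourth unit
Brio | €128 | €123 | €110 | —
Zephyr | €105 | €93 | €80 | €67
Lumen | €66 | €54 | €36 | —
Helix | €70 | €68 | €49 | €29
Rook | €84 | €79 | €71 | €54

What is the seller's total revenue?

Total revenue: €553

Merging the schedules and taking the best 7: 128 (Brio-1), 123 (Brio-2), 110 (Brio-3), 105 (Zephyr-1), 93 (Zephyr-2), 84 (Rook-1), 80 (Zephyr-3)
The (k+1)-th unit-bid is €79.
Allocation: Brio 3, Rook 1, Zephyr 3. Every unit priced at €79.
Revenue = 7 × 79 = €553.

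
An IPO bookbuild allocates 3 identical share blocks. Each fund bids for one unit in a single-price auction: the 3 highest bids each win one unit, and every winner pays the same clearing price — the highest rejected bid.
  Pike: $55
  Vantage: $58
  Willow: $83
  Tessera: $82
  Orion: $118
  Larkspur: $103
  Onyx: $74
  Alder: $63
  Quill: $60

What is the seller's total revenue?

Bids ranked high→low: 118 (Orion), 103 (Larkspur), 83 (Willow), 82 (Tessera), 74 (Onyx), …
Winners (3 units): Orion, Larkspur, Willow.
Clearing price = highest rejected bid = $82.
Total revenue = 3 × $82 = $246.

Total revenue: $246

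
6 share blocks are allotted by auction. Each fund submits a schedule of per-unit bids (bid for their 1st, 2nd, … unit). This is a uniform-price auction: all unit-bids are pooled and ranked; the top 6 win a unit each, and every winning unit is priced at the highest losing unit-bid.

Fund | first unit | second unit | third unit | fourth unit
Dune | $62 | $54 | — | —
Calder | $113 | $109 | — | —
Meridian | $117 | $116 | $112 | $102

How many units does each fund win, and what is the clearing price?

Calder 2, Meridian 4; clearing price $62

All unit-bids, highest first — top 6: 117 (Meridian-1), 116 (Meridian-2), 113 (Calder-1), 112 (Meridian-3), 109 (Calder-2), 102 (Meridian-4)
First bid not allocated: $62.
Allocation: Calder 2, Meridian 4.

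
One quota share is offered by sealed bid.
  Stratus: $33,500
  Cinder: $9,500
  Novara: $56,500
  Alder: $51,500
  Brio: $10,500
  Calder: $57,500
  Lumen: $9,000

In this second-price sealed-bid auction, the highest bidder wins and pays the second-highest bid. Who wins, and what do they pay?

Calder pays $56,500

Bids in order: 57,500 (Calder) > 56,500 (Novara) > 51,500 (Alder) > 33,500 (Stratus) > 10,500 (Brio) > 9,500 (Cinder) > …
Second-price: Calder pays Novara's bid of $56,500.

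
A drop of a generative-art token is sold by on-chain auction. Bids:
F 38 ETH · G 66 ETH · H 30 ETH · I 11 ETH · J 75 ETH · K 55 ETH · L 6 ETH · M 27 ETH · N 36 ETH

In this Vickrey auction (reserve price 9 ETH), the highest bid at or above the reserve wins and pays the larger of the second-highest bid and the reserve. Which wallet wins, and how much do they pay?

J pays 66 ETH

Rule: the highest bid at or above the reserve wins and pays the larger of the second-highest bid and the reserve.
Bids ranked: 75 (J) > 66 (G) > 55 (K) > 38 (F) > 36 (N) > 30 (H) > …
J has the top bid at or above the reserve (75 ETH).
Second-highest bid 66 ETH exceeds the reserve 9 ETH → payment 66 ETH.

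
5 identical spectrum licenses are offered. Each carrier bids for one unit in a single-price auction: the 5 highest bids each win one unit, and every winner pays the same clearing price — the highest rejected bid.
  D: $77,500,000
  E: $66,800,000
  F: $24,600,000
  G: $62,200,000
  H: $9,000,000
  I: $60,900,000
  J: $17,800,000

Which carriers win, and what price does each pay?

Sorting: 77,500,000 (D), 66,800,000 (E), 62,200,000 (G), 60,900,000 (I), 24,600,000 (F), 17,800,000 (J), 9,000,000 (H)
The 5 highest are D, E, G, I, F.
Highest unsuccessful bid: $17,800,000 → clearing price.

D, E, G, I, F; each pays $17,800,000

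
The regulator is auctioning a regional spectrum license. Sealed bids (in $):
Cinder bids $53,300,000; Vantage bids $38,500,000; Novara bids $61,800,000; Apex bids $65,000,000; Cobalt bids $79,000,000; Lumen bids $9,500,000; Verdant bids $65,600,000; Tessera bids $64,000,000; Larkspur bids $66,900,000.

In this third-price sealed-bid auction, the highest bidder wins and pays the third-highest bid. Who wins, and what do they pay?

Bids in order: 79,000,000 (Cobalt) > 66,900,000 (Larkspur) > 65,600,000 (Verdant) > 65,000,000 (Apex) > 64,000,000 (Tessera) > 61,800,000 (Novara) > …
Cobalt wins; payment is bid #3 in the ranking = $65,600,000.

Cobalt pays $65,600,000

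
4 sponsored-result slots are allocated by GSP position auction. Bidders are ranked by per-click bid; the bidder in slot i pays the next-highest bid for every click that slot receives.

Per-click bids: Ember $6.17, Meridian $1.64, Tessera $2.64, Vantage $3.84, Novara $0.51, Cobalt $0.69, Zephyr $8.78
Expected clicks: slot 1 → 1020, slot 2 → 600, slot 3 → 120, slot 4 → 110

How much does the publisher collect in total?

Total revenue: $9094.60

Ranked by bid: $8.78 (Zephyr) > $6.17 (Ember) > $3.84 (Vantage) > $2.64 (Tessera) > $1.64 (Meridian) > …
Slot 1: Zephyr pays $6.17 × 1020 = $6293.40
Slot 2: Ember pays $3.84 × 600 = $2304.00
Slot 3: Vantage pays $2.64 × 120 = $316.80
Slot 4: Tessera pays $1.64 × 110 = $180.40
Total = $9094.60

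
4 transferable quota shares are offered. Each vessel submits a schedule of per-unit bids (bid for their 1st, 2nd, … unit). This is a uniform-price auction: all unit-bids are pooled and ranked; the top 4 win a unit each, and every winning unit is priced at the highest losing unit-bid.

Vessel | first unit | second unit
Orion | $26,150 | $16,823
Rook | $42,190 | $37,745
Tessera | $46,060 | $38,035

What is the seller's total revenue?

Pooled unit-bids ranked (top 4): 46,060 (Tessera-1), 42,190 (Rook-1), 38,035 (Tessera-2), 37,745 (Rook-2)
Highest rejected unit-bid = $26,150.
Allocation: Rook 2, Tessera 2. Every unit priced at $26,150.
Revenue = 4 × 26,150 = $104,600.

Total revenue: $104,600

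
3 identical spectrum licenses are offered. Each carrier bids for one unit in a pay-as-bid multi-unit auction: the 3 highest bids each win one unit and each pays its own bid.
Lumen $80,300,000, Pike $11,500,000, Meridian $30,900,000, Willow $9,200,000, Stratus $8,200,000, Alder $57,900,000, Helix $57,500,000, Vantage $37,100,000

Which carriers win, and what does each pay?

Bids ranked high→low: 80,300,000 (Lumen), 57,900,000 (Alder), 57,500,000 (Helix), 37,100,000 (Vantage), 30,900,000 (Meridian), …
Winners (3 units): Lumen, Alder, Helix.
Each winner pays its own bid: Lumen $80,300,000, Alder $57,900,000, Helix $57,500,000.

Lumen $80,300,000, Alder $57,900,000, Helix $57,500,000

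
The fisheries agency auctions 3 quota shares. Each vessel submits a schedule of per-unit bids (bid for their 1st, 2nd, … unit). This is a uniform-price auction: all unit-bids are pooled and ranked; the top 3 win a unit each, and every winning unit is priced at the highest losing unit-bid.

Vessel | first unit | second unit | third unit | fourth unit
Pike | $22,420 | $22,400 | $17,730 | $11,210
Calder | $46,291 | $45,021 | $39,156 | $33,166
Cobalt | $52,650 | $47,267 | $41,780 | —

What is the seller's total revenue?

Total revenue: $135,063

All unit-bids, highest first — top 3: 52,650 (Cobalt-1), 47,267 (Cobalt-2), 46,291 (Calder-1)
Highest rejected unit-bid = $45,021.
Allocation: Calder 1, Cobalt 2. Every unit priced at $45,021.
Revenue = 3 × 45,021 = $135,063.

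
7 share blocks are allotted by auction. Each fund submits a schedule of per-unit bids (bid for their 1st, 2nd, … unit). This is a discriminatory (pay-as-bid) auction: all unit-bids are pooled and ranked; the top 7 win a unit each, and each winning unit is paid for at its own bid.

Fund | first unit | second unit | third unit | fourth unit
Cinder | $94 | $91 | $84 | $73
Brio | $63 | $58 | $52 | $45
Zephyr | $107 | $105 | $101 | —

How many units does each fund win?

Cinder 4, Zephyr 3

All unit-bids, highest first — top 7: 107 (Zephyr-1), 105 (Zephyr-2), 101 (Zephyr-3), 94 (Cinder-1), 91 (Cinder-2), 84 (Cinder-3), 73 (Cinder-4)
Next rejected bid: $63 (not a price — pay-as-bid).
Allocation: Cinder 4, Zephyr 3.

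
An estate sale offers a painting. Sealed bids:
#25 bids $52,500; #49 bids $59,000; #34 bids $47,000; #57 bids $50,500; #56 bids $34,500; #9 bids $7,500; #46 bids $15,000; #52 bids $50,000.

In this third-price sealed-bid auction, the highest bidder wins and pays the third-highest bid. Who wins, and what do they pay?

Bids in order: 59,000 (#49) > 52,500 (#25) > 50,500 (#57) > 50,000 (#52) > 47,000 (#34) > 34,500 (#56) > …
#49 wins; payment is bid #3 in the ranking = $50,500.

#49 pays $50,500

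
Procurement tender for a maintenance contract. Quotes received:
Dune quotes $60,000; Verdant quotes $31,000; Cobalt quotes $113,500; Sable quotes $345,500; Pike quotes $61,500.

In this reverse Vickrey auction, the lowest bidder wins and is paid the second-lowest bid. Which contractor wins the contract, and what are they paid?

Bids ranked: 31,000 (Verdant) < 60,000 (Dune) < 61,500 (Pike) < 113,500 (Cobalt) < 345,500 (Sable)
Verdant wins with the lowest bid; price is set by the runner-up at $60,000.

Verdant is paid $60,000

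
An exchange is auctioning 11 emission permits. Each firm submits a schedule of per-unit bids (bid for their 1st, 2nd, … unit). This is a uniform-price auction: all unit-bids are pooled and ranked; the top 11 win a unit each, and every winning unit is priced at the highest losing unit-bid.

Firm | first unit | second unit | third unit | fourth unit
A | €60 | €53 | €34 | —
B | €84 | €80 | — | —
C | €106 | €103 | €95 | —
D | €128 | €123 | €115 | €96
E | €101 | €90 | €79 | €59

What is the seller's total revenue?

Total revenue: €869

All unit-bids, highest first — top 11: 128 (D-1), 123 (D-2), 115 (D-3), 106 (C-1), 103 (C-2), 101 (E-1), 96 (D-4), 95 (C-3), 90 (E-2), 84 (B-1), 80 (B-2)
The (k+1)-th unit-bid is €79.
Allocation: B 2, C 3, D 4, E 2. Every unit priced at €79.
Revenue = 11 × 79 = €869.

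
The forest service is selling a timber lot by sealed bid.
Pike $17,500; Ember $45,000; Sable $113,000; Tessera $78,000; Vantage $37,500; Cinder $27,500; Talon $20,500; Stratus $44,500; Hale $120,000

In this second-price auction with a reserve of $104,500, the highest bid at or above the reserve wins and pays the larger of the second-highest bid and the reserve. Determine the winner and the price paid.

Bids in order: 120,000 (Hale) > 113,000 (Sable) > 78,000 (Tessera) > 45,000 (Ember) > 44,500 (Stratus) > 37,500 (Vantage) > …
Hale has the top bid at or above the reserve ($120,000).
Second-highest bid $113,000 exceeds the reserve $104,500 → payment $113,000.

Hale pays $113,000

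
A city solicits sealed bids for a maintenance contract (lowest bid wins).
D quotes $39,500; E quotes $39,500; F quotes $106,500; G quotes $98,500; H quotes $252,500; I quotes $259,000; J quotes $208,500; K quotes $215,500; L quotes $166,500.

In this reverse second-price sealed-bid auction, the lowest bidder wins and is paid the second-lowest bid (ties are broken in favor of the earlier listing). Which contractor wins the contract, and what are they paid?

Rule: the lowest bidder wins and is paid the second-lowest bid.
Sorting bids: 39,500 (D) < 39,500 (E) < 98,500 (G) < 106,500 (F) < 166,500 (L) < 208,500 (J) < …
Tie at $39,500 → D wins by tie-break.
D wins with the lowest bid; price is set by the runner-up at $39,500.

D is paid $39,500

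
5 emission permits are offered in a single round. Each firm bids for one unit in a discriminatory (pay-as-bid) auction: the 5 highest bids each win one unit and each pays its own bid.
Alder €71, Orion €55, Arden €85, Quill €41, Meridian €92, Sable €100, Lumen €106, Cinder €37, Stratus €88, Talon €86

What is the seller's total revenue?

Bids ranked high→low: 106 (Lumen), 100 (Sable), 92 (Meridian), 88 (Stratus), 86 (Talon), 85 (Arden), 71 (Alder), …
Winners (5 units): Lumen, Sable, Meridian, Stratus, Talon.
Total revenue = 106 + 100 + 92 + 88 + 86 = €472.

Total revenue: €472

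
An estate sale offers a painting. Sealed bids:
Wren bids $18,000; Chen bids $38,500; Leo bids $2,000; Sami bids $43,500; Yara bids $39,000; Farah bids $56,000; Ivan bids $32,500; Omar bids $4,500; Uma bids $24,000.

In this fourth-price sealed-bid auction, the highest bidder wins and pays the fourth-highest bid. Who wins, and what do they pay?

Farah pays $38,500

Fourth-price sealed-bid auction: the highest bidder wins and pays the fourth-highest bid.
Bids in order: 56,000 (Farah) > 43,500 (Sami) > 39,000 (Yara) > 38,500 (Chen) > 32,500 (Ivan) > 24,000 (Uma) > …
Farah wins; payment is bid #4 in the ranking = $38,500.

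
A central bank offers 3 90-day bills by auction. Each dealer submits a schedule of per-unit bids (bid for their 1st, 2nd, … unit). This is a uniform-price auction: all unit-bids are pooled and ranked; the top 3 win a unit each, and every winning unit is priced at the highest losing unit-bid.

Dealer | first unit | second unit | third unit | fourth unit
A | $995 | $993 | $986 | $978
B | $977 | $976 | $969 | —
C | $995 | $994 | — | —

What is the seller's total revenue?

Merging the schedules and taking the best 3: 995 (A-1), 995 (C-1), 994 (C-2)
First bid not allocated: $993.
Allocation: A 1, C 2. Every unit priced at $993.
Revenue = 3 × 993 = $2,979.

Total revenue: $2,979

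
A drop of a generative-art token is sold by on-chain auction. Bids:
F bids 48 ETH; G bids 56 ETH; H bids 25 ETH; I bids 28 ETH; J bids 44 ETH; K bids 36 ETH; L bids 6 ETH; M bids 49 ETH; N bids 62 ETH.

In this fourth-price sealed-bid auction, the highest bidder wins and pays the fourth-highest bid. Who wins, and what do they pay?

N pays 48 ETH

Sorting bids: 62 (N) > 56 (G) > 49 (M) > 48 (F) > 44 (J) > 36 (K) > …
N is highest; pays the fourth-highest bid, 48 ETH.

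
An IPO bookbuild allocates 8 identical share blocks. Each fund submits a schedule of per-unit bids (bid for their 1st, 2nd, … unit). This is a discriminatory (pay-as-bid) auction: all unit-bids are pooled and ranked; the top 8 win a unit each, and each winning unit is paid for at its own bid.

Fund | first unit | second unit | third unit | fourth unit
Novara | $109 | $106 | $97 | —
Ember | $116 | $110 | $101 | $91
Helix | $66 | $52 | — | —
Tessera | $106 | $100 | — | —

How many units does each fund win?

Ember 3, Novara 3, Tessera 2

Pooled unit-bids ranked (top 8): 116 (Ember-1), 110 (Ember-2), 109 (Novara-1), 106 (Novara-2), 106 (Tessera-1), 101 (Ember-3), 100 (Tessera-2), 97 (Novara-3)
Next rejected bid: $91 (not a price — pay-as-bid).
Allocation: Ember 3, Novara 3, Tessera 2.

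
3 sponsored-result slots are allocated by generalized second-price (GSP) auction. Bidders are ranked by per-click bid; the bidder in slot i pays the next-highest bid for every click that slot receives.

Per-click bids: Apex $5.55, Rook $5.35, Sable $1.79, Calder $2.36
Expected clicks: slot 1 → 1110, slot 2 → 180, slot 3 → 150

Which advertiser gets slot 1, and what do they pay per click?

Per-click bids in order: $5.55 (Apex) > $5.35 (Rook) > $2.36 (Calder) > $1.79 (Sable)
Slot 1 goes to the first-ranked bidder, Apex, who pays the next bid down: $5.35/click.

Apex; $5.35 per click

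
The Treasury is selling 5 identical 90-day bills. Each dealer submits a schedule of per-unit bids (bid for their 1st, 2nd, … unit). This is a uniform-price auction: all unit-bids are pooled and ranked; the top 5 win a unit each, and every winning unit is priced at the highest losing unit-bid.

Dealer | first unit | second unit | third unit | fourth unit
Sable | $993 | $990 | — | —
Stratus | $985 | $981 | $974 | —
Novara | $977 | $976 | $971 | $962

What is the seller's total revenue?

All unit-bids, highest first — top 5: 993 (Sable-1), 990 (Sable-2), 985 (Stratus-1), 981 (Stratus-2), 977 (Novara-1)
Highest rejected unit-bid = $976.
Allocation: Novara 1, Sable 2, Stratus 2. Every unit priced at $976.
Revenue = 5 × 976 = $4,880.

Total revenue: $4,880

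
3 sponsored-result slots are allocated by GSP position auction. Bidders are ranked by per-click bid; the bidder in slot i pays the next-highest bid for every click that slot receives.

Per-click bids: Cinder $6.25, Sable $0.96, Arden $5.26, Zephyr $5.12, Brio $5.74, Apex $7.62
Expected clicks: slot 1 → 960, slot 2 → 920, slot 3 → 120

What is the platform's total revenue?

Total revenue: $11912.00

Ranked by bid: $7.62 (Apex) > $6.25 (Cinder) > $5.74 (Brio) > $5.26 (Arden) > …
Slot 1: Apex pays $6.25 × 960 = $6000.00
Slot 2: Cinder pays $5.74 × 920 = $5280.80
Slot 3: Brio pays $5.26 × 120 = $631.20
Total = $11912.00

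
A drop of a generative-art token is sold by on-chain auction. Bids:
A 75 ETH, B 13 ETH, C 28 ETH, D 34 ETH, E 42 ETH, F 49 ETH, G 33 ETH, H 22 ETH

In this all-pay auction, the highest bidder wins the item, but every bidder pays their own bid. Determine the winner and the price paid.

A pays 75 ETH

Bids in order: 75 (A) > 49 (F) > 42 (E) > 34 (D) > 33 (G) > 28 (C) > …
A wins with the top bid; all bids are sunk regardless.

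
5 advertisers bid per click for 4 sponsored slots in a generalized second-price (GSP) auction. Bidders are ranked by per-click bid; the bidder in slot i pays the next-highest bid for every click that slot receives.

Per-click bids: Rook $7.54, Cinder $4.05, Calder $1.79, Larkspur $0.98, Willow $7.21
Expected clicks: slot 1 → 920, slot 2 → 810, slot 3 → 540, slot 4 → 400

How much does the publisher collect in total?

Total revenue: $11272.30

Per-click bids in order: $7.54 (Rook) > $7.21 (Willow) > $4.05 (Cinder) > $1.79 (Calder) > $0.98 (Larkspur)
Slot 1: Rook pays $7.21 × 920 = $6633.20
Slot 2: Willow pays $4.05 × 810 = $3280.50
Slot 3: Cinder pays $1.79 × 540 = $966.60
Slot 4: Calder pays $0.98 × 400 = $392.00
Total = $11272.30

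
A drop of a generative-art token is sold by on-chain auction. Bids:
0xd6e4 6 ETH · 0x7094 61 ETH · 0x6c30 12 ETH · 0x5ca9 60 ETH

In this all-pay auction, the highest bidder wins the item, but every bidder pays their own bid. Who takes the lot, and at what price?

Rule: the highest bidder wins the item, but every bidder pays their own bid.
Bids ranked: 61 (0x7094) > 60 (0x5ca9) > 12 (0x6c30) > 6 (0xd6e4)
0x7094 is highest and takes the item; every bidder forfeits their bid.

0x7094 pays 61 ETH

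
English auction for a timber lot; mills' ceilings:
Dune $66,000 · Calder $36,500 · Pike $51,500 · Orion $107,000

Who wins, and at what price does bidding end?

Orion wins at $66,000

Limits in order: 107,000 (Orion) > 66,000 (Dune) > 51,500 (Pike) > 36,500 (Calder)
Dune is the last rival to drop out, at $66,000; Orion remains and wins at that price.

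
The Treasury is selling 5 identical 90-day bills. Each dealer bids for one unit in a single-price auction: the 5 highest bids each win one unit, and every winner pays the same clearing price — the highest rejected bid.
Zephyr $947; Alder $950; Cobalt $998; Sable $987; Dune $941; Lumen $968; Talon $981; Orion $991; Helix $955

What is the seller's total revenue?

Bids ranked high→low: 998 (Cobalt), 991 (Orion), 987 (Sable), 981 (Talon), 968 (Lumen), 955 (Helix), 950 (Alder), …
The 5 highest are Cobalt, Orion, Sable, Talon, Lumen.
First losing bid is Helix's $955, which sets the uniform price.
Total revenue = 5 × $955 = $4,775.

Total revenue: $4,775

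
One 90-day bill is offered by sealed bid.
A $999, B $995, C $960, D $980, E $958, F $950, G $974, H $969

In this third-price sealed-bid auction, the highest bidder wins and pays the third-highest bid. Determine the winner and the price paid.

Bids ranked: 999 (A) > 995 (B) > 980 (D) > 974 (G) > 969 (H) > 960 (C) > …
A wins; payment is bid #3 in the ranking = $980.

A pays $980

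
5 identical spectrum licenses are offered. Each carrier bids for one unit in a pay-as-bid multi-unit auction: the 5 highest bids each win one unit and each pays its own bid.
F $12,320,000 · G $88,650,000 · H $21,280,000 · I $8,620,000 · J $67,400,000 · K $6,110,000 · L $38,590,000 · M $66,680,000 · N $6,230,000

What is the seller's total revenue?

Bids ranked high→low: 88,650,000 (G), 67,400,000 (J), 66,680,000 (M), 38,590,000 (L), 21,280,000 (H), 12,320,000 (F), 8,620,000 (I), …
Winners (5 units): G, J, M, L, H.
Total revenue = 88,650,000 + 67,400,000 + 66,680,000 + 38,590,000 + 21,280,000 = $282,600,000.

Total revenue: $282,600,000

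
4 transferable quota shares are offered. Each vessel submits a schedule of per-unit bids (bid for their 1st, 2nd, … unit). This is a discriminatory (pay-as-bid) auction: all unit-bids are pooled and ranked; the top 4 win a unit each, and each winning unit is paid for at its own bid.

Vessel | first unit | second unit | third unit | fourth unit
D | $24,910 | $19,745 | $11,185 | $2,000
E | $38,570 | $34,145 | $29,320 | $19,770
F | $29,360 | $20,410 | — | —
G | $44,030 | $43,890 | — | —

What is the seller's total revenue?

All unit-bids, highest first — top 4: 44,030 (G-1), 43,890 (G-2), 38,570 (E-1), 34,145 (E-2)
Next rejected bid: $29,360 (not a price — pay-as-bid).
Each winning unit pays its own bid.
Revenue = 44,030 + 43,890 + 38,570 + 34,145 = $160,635.

Total revenue: $160,635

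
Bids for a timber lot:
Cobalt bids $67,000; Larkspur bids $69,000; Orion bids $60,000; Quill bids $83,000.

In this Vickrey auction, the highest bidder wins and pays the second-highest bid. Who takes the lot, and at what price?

Rule: the highest bidder wins and pays the second-highest bid.
Sorting bids: 83,000 (Quill) > 69,000 (Larkspur) > 67,000 (Cobalt) > 60,000 (Orion)
Second-price: Quill pays Larkspur's bid of $69,000.

Quill pays $69,000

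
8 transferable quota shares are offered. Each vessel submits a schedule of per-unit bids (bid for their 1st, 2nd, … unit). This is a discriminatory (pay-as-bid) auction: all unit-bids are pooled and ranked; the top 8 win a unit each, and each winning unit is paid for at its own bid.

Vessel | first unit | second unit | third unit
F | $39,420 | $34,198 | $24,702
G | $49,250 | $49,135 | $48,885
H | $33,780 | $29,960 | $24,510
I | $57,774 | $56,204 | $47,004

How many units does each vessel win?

Pooled unit-bids ranked (top 8): 57,774 (I-1), 56,204 (I-2), 49,250 (G-1), 49,135 (G-2), 48,885 (G-3), 47,004 (I-3), 39,420 (F-1), 34,198 (F-2)
Next rejected bid: $33,780 (not a price — pay-as-bid).
Allocation: F 2, G 3, I 3.

F 2, G 3, I 3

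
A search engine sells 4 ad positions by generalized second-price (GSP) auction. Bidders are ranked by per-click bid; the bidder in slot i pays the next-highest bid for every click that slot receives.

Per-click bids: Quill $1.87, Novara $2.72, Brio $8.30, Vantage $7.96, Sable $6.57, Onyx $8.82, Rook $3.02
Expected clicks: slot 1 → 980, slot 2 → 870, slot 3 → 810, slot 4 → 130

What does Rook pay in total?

Per-click bids in order: $8.82 (Onyx) > $8.30 (Brio) > $7.96 (Vantage) > $6.57 (Sable) > $3.02 (Rook) > …
Rook ranks below slot 4 → no slot, pays nothing.

Rook pays $0.00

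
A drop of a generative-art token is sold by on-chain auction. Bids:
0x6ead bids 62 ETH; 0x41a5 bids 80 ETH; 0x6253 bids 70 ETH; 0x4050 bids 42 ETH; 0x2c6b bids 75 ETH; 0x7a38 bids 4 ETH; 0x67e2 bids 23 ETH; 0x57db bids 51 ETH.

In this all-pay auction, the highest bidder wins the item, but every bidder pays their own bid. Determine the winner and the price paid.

All-pay auction: the highest bidder wins the item, but every bidder pays their own bid.
Bids in order: 80 (0x41a5) > 75 (0x2c6b) > 70 (0x6253) > 62 (0x6ead) > 51 (0x57db) > 42 (0x4050) > …
0x41a5 wins with the top bid; all bids are sunk regardless.

0x41a5 pays 80 ETH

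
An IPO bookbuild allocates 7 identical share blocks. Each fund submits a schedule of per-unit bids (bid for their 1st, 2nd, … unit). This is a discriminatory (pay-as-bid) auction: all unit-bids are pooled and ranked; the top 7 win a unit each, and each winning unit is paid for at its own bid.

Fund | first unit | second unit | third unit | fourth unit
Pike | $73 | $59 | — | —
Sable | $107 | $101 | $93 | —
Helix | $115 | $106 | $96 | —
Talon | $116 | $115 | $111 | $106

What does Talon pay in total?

Merging the schedules and taking the best 7: 116 (Talon-1), 115 (Helix-1), 115 (Talon-2), 111 (Talon-3), 107 (Sable-1), 106 (Helix-2), 106 (Talon-4)
Next rejected bid: $101 (not a price — pay-as-bid).
Talon's winning unit-bids: 116 + 115 + 111 + 106 = $448.

Talon pays $448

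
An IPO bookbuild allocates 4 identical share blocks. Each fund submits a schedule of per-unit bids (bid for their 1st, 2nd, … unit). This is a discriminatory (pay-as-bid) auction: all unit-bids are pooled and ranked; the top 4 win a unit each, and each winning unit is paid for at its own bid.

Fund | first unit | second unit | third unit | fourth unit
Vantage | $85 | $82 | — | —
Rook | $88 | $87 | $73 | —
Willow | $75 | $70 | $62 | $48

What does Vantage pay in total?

Merging the schedules and taking the best 4: 88 (Rook-1), 87 (Rook-2), 85 (Vantage-1), 82 (Vantage-2)
Next rejected bid: $75 (not a price — pay-as-bid).
Vantage's winning unit-bids: 85 + 82 = $167.

Vantage pays $167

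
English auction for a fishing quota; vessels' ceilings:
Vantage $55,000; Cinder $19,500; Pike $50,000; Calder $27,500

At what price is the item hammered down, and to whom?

Vantage wins at $50,000

Limits in order: 55,000 (Vantage) > 50,000 (Pike) > 27,500 (Calder) > 19,500 (Cinder)
Bidding ends when Pike exits at $50,000; Vantage takes it.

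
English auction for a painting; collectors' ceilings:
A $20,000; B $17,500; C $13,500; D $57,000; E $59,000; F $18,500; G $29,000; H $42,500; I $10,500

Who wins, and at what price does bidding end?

Limits ranked: 59,000 (E) > 57,000 (D) > 42,500 (H) > 29,000 (G) > 20,000 (A) > 18,500 (F) > …
D is the last rival to drop out, at $57,000; E remains and wins at that price.

E wins at $57,000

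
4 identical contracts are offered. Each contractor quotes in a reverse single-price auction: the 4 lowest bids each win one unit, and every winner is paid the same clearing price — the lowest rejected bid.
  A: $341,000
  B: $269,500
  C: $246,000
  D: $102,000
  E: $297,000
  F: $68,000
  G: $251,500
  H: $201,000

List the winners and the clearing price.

Bids ranked low→high: 68,000 (F), 102,000 (D), 201,000 (H), 246,000 (C), 251,500 (G), 269,500 (B), …
Winners (4 units): F, D, H, C.
First losing bid is G's $251,500, which sets the uniform price.

F, D, H, C; each is paid $251,500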